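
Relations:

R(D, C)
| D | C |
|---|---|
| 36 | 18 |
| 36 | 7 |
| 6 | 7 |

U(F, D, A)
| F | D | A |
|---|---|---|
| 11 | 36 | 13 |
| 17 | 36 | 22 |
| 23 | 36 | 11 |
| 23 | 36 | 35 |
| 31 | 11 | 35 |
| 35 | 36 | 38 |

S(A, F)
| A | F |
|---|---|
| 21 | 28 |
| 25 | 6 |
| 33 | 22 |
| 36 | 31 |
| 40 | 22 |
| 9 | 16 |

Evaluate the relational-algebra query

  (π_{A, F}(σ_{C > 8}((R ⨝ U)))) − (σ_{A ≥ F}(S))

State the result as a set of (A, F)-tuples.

R ⋈ U (natural join on D): {(36, 18, 11, 13), (36, 18, 17, 22), (36, 18, 23, 11), (36, 18, 23, 35), (36, 18, 35, 38), (36, 7, 11, 13), (36, 7, 17, 22), (36, 7, 23, 11), (36, 7, 23, 35), (36, 7, 35, 38)}
Apply σ_{C > 8}; surviving tuples: {(36, 18, 11, 13), (36, 18, 17, 22), (36, 18, 23, 11), (36, 18, 23, 35), (36, 18, 35, 38)}
π_{A, F} gives {(11, 23), (13, 11), (22, 17), (35, 23), (38, 35)}.
Apply σ_{A ≥ F}; surviving tuples: {(25, 6), (33, 22), (36, 31), (40, 22)}
Taking the difference: {(11, 23), (13, 11), (22, 17), (35, 23), (38, 35)}

{(11, 23), (13, 11), (22, 17), (35, 23), (38, 35)}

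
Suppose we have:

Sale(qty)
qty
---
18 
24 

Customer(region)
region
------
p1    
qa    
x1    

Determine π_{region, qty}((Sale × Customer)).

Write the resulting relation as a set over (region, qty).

{(p1, 18), (p1, 24), (qa, 18), (qa, 24), (x1, 18), (x1, 24)}

Sale × Customer: Cartesian product, 2·3 = 6 tuples over (qty, region).
π[region, qty]: project onto (region, qty) → {(p1, 18), (p1, 24), (qa, 18), (qa, 24), (x1, 18), (x1, 24)}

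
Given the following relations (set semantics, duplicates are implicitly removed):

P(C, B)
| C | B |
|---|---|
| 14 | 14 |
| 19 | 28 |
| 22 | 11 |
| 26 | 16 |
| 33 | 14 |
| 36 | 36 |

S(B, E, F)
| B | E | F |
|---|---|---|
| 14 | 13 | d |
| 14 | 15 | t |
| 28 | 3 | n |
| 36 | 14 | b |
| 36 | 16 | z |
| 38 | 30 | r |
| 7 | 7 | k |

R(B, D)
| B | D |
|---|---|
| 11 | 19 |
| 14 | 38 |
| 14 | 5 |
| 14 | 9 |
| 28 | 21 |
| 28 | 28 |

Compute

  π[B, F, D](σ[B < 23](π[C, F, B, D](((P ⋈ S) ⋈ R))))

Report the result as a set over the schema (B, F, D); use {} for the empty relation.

{(14, d, 38), (14, d, 5), (14, d, 9), (14, t, 38), (14, t, 5), (14, t, 9)}

P ⋈ S (natural join on B): {(14, 14, 13, d), (14, 14, 15, t), (19, 28, 3, n), (33, 14, 13, d), (33, 14, 15, t), (36, 36, 14, b), (36, 36, 16, z)}
(P ⋈ S) ⋈ R (natural join on B): {(14, 14, 13, d, 38), (14, 14, 13, d, 5), (14, 14, 13, d, 9), (14, 14, 15, t, 38), (14, 14, 15, t, 5), (14, 14, 15, t, 9), (19, 28, 3, n, 21), (19, 28, 3, n, 28), (33, 14, 13, d, 38), (33, 14, 13, d, 5), (33, 14, 13, d, 9), (33, 14, 15, t, 38), (33, 14, 15, t, 5), (33, 14, 15, t, 9)}
Keep only column(s) C, F, B, D: {(14, d, 14, 38), (14, d, 14, 5), (14, d, 14, 9), (14, t, 14, 38), (14, t, 14, 5), (14, t, 14, 9), (19, n, 28, 21), (19, n, 28, 28), (33, d, 14, 38), (33, d, 14, 5), (33, d, 14, 9), (33, t, 14, 38), (33, t, 14, 5), (33, t, 14, 9)}
σ[B < 23]: keep tuples satisfying B < 23 → {(14, d, 14, 38), (14, d, 14, 5), (14, d, 14, 9), (14, t, 14, 38), (14, t, 14, 5), (14, t, 14, 9), (33, d, 14, 38), (33, d, 14, 5), (33, d, 14, 9), (33, t, 14, 38), (33, t, 14, 5), (33, t, 14, 9)}
Keep only column(s) B, F, D (6 duplicate(s) eliminated): {(14, d, 38), (14, d, 5), (14, d, 9), (14, t, 38), (14, t, 5), (14, t, 9)}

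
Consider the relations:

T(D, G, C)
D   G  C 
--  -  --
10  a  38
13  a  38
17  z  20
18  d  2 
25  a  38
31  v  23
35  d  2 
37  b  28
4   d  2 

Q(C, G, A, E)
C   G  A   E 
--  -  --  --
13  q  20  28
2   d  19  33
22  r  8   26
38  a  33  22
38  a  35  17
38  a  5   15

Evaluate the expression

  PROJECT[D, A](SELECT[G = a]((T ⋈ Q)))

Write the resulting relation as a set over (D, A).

T ⋈ Q (natural join on G, C): {(10, a, 38, 33, 22), (10, a, 38, 35, 17), (10, a, 38, 5, 15), (13, a, 38, 33, 22), (13, a, 38, 35, 17), (13, a, 38, 5, 15), (18, d, 2, 19, 33), (25, a, 38, 33, 22), (25, a, 38, 35, 17), (25, a, 38, 5, 15), (35, d, 2, 19, 33), (4, d, 2, 19, 33)}
Selection G = a: {(10, a, 38, 33, 22), (10, a, 38, 35, 17), (10, a, 38, 5, 15), (13, a, 38, 33, 22), (13, a, 38, 35, 17), (13, a, 38, 5, 15), (25, a, 38, 33, 22), (25, a, 38, 35, 17), (25, a, 38, 5, 15)}
Projecting to D, A: {(10, 33), (10, 35), (10, 5), (13, 33), (13, 35), (13, 5), (25, 33), (25, 35), (25, 5)}

{(10, 33), (10, 35), (10, 5), (13, 33), (13, 35), (13, 5), (25, 33), (25, 35), (25, 5)}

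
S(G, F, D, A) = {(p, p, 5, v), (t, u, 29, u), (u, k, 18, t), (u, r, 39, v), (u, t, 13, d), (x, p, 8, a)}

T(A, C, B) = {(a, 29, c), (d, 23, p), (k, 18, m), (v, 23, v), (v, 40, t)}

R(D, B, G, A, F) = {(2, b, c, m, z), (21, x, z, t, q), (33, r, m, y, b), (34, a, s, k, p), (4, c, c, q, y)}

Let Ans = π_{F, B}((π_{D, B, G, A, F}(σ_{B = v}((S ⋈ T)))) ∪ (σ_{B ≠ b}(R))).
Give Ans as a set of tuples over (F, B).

Joining S and T on A yields {(p, p, 5, v, 23, v), (p, p, 5, v, 40, t), (u, r, 39, v, 23, v), (u, r, 39, v, 40, t), (u, t, 13, d, 23, p), (x, p, 8, a, 29, c)}.
Apply σ_{B = v}; surviving tuples: {(p, p, 5, v, 23, v), (u, r, 39, v, 23, v)}
π_{D, B, G, A, F} gives {(39, v, u, v, r), (5, v, p, v, p)}.
Apply σ_{B ≠ b}; surviving tuples: {(21, x, z, t, q), (33, r, m, y, b), (34, a, s, k, p), (4, c, c, q, y)}
Taking the union: {(21, x, z, t, q), (33, r, m, y, b), (34, a, s, k, p), (39, v, u, v, r), (4, c, c, q, y), (5, v, p, v, p)}
π_{F, B} gives {(b, r), (p, a), (p, v), (q, x), (r, v), (y, c)}.

{(b, r), (p, a), (p, v), (q, x), (r, v), (y, c)}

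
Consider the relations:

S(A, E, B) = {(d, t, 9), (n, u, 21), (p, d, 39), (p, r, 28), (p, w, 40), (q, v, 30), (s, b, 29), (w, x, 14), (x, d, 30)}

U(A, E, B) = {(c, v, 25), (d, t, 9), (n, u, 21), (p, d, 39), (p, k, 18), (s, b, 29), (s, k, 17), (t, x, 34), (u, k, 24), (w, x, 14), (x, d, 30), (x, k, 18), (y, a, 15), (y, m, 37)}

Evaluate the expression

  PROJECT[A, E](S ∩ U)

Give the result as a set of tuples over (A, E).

Taking the intersection: {(d, t, 9), (n, u, 21), (p, d, 39), (s, b, 29), (w, x, 14), (x, d, 30)}
π_{A, E} gives {(d, t), (n, u), (p, d), (s, b), (w, x), (x, d)}.

{(d, t), (n, u), (p, d), (s, b), (w, x), (x, d)}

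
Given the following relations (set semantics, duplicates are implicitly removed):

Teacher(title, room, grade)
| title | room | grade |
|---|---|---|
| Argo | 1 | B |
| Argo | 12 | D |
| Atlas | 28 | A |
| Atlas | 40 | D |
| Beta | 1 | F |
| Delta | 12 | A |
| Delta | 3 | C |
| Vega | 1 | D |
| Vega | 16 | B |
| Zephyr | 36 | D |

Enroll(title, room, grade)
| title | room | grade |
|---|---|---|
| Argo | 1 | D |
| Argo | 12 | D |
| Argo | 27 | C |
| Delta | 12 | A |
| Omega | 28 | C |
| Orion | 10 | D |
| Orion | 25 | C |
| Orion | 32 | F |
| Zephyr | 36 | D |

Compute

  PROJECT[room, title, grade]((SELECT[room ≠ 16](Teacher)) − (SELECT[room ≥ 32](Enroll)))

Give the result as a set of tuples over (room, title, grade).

{(1, Argo, B), (1, Beta, F), (1, Vega, D), (12, Argo, D), (12, Delta, A), (28, Atlas, A), (3, Delta, C), (40, Atlas, D)}

Selection room ≠ 16: {(Argo, 1, B), (Argo, 12, D), (Atlas, 28, A), (Atlas, 40, D), (Beta, 1, F), (Delta, 12, A), (Delta, 3, C), (Vega, 1, D), (Zephyr, 36, D)}
Selection room ≥ 32: {(Orion, 32, F), (Zephyr, 36, D)}
Difference: {(Argo, 1, B), (Argo, 12, D), (Atlas, 28, A), (Atlas, 40, D), (Beta, 1, F), (Delta, 12, A), (Delta, 3, C), (Vega, 1, D), (Zephyr, 36, D)} with {(Orion, 32, F), (Zephyr, 36, D)} → {(Argo, 1, B), (Argo, 12, D), (Atlas, 28, A), (Atlas, 40, D), (Beta, 1, F), (Delta, 12, A), (Delta, 3, C), (Vega, 1, D)}
Projecting to room, title, grade: {(1, Argo, B), (1, Beta, F), (1, Vega, D), (12, Argo, D), (12, Delta, A), (28, Atlas, A), (3, Delta, C), (40, Atlas, D)}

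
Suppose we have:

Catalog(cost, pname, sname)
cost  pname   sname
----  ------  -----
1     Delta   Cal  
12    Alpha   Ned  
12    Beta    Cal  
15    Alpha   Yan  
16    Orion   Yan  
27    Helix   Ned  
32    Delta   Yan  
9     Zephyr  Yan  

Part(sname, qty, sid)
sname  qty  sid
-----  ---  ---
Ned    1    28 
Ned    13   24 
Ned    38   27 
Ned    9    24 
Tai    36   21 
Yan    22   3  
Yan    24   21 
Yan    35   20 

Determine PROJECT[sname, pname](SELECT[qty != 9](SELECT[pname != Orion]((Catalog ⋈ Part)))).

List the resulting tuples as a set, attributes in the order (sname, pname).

{(Ned, Alpha), (Ned, Helix), (Yan, Alpha), (Yan, Delta), (Yan, Zephyr)}

Natural join on sname: {(12, Alpha, Ned, 1, 28), (12, Alpha, Ned, 13, 24), (12, Alpha, Ned, 38, 27), (12, Alpha, Ned, 9, 24), (15, Alpha, Yan, 22, 3), (15, Alpha, Yan, 24, 21), (15, Alpha, Yan, 35, 20), (16, Orion, Yan, 22, 3), (16, Orion, Yan, 24, 21), (16, Orion, Yan, 35, 20), (27, Helix, Ned, 1, 28), (27, Helix, Ned, 13, 24), (27, Helix, Ned, 38, 27), (27, Helix, Ned, 9, 24), (32, Delta, Yan, 22, 3), (32, Delta, Yan, 24, 21), (32, Delta, Yan, 35, 20), (9, Zephyr, Yan, 22, 3), (9, Zephyr, Yan, 24, 21), (9, Zephyr, Yan, 35, 20)}
Selection pname != Orion: {(12, Alpha, Ned, 1, 28), (12, Alpha, Ned, 13, 24), (12, Alpha, Ned, 38, 27), (12, Alpha, Ned, 9, 24), (15, Alpha, Yan, 22, 3), (15, Alpha, Yan, 24, 21), (15, Alpha, Yan, 35, 20), (27, Helix, Ned, 1, 28), (27, Helix, Ned, 13, 24), (27, Helix, Ned, 38, 27), (27, Helix, Ned, 9, 24), (32, Delta, Yan, 22, 3), (32, Delta, Yan, 24, 21), (32, Delta, Yan, 35, 20), (9, Zephyr, Yan, 22, 3), (9, Zephyr, Yan, 24, 21), (9, Zephyr, Yan, 35, 20)}
Selection qty != 9: {(12, Alpha, Ned, 1, 28), (12, Alpha, Ned, 13, 24), (12, Alpha, Ned, 38, 27), (15, Alpha, Yan, 22, 3), (15, Alpha, Yan, 24, 21), (15, Alpha, Yan, 35, 20), (27, Helix, Ned, 1, 28), (27, Helix, Ned, 13, 24), (27, Helix, Ned, 38, 27), (32, Delta, Yan, 22, 3), (32, Delta, Yan, 24, 21), (32, Delta, Yan, 35, 20), (9, Zephyr, Yan, 22, 3), (9, Zephyr, Yan, 24, 21), (9, Zephyr, Yan, 35, 20)}
Projecting to sname, pname (10 duplicate(s) eliminated): {(Ned, Alpha), (Ned, Helix), (Yan, Alpha), (Yan, Delta), (Yan, Zephyr)}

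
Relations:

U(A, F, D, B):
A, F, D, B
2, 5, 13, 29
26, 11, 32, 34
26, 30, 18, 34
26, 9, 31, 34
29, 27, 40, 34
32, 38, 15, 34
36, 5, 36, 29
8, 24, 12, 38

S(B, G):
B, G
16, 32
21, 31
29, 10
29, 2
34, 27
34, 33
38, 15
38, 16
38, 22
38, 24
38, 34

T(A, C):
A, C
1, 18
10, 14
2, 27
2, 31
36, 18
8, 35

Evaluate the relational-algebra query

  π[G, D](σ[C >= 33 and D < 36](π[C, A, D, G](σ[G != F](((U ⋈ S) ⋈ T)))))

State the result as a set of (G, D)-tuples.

Natural join on B: {(2, 5, 13, 29, 10), (2, 5, 13, 29, 2), (26, 11, 32, 34, 27), (26, 11, 32, 34, 33), (26, 30, 18, 34, 27), (26, 30, 18, 34, 33), (26, 9, 31, 34, 27), (26, 9, 31, 34, 33), (29, 27, 40, 34, 27), (29, 27, 40, 34, 33), (32, 38, 15, 34, 27), (32, 38, 15, 34, 33), (36, 5, 36, 29, 10), (36, 5, 36, 29, 2), (8, 24, 12, 38, 15), (8, 24, 12, 38, 16), (8, 24, 12, 38, 22), (8, 24, 12, 38, 24), (8, 24, 12, 38, 34)}
Natural join on A: {(2, 5, 13, 29, 10, 27), (2, 5, 13, 29, 10, 31), (2, 5, 13, 29, 2, 27), (2, 5, 13, 29, 2, 31), (36, 5, 36, 29, 10, 18), (36, 5, 36, 29, 2, 18), (8, 24, 12, 38, 15, 35), (8, 24, 12, 38, 16, 35), (8, 24, 12, 38, 22, 35), (8, 24, 12, 38, 24, 35), (8, 24, 12, 38, 34, 35)}
σ[G != F]: keep tuples satisfying G != F → {(2, 5, 13, 29, 10, 27), (2, 5, 13, 29, 10, 31), (2, 5, 13, 29, 2, 27), (2, 5, 13, 29, 2, 31), (36, 5, 36, 29, 10, 18), (36, 5, 36, 29, 2, 18), (8, 24, 12, 38, 15, 35), (8, 24, 12, 38, 16, 35), (8, 24, 12, 38, 22, 35), (8, 24, 12, 38, 34, 35)}
Projecting to C, A, D, G: {(18, 36, 36, 10), (18, 36, 36, 2), (27, 2, 13, 10), (27, 2, 13, 2), (31, 2, 13, 10), (31, 2, 13, 2), (35, 8, 12, 15), (35, 8, 12, 16), (35, 8, 12, 22), (35, 8, 12, 34)}
σ[C >= 33 and D < 36]: keep tuples satisfying C >= 33 and D < 36 → {(35, 8, 12, 15), (35, 8, 12, 16), (35, 8, 12, 22), (35, 8, 12, 34)}
Projecting to G, D: {(15, 12), (16, 12), (22, 12), (34, 12)}

{(15, 12), (16, 12), (22, 12), (34, 12)}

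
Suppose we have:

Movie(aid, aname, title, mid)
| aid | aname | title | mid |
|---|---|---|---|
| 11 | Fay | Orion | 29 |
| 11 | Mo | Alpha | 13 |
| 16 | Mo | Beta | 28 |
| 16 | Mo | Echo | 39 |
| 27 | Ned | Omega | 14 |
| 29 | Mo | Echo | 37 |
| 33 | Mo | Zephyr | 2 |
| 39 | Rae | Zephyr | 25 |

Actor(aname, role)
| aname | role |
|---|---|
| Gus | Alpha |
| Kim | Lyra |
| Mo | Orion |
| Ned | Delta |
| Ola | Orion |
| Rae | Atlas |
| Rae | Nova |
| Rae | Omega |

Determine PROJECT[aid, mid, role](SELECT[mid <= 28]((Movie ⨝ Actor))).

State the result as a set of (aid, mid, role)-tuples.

{(11, 13, Orion), (16, 28, Orion), (27, 14, Delta), (33, 2, Orion), (39, 25, Atlas), (39, 25, Nova), (39, 25, Omega)}

Joining Movie and Actor on aname yields {(11, Mo, Alpha, 13, Orion), (16, Mo, Beta, 28, Orion), (16, Mo, Echo, 39, Orion), (27, Ned, Omega, 14, Delta), (29, Mo, Echo, 37, Orion), (33, Mo, Zephyr, 2, Orion), (39, Rae, Zephyr, 25, Atlas), (39, Rae, Zephyr, 25, Nova), (39, Rae, Zephyr, 25, Omega)}.
Apply σ_{mid <= 28}; surviving tuples: {(11, Mo, Alpha, 13, Orion), (16, Mo, Beta, 28, Orion), (27, Ned, Omega, 14, Delta), (33, Mo, Zephyr, 2, Orion), (39, Rae, Zephyr, 25, Atlas), (39, Rae, Zephyr, 25, Nova), (39, Rae, Zephyr, 25, Omega)}
Keep only column(s) aid, mid, role: {(11, 13, Orion), (16, 28, Orion), (27, 14, Delta), (33, 2, Orion), (39, 25, Atlas), (39, 25, Nova), (39, 25, Omega)}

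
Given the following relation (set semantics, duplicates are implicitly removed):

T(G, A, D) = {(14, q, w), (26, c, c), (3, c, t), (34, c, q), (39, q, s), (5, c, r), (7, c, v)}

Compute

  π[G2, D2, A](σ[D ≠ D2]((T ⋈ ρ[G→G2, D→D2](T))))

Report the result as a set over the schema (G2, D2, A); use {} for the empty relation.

{(14, w, q), (26, c, c), (3, t, c), (34, q, c), (39, s, q), (5, r, c), (7, v, c)}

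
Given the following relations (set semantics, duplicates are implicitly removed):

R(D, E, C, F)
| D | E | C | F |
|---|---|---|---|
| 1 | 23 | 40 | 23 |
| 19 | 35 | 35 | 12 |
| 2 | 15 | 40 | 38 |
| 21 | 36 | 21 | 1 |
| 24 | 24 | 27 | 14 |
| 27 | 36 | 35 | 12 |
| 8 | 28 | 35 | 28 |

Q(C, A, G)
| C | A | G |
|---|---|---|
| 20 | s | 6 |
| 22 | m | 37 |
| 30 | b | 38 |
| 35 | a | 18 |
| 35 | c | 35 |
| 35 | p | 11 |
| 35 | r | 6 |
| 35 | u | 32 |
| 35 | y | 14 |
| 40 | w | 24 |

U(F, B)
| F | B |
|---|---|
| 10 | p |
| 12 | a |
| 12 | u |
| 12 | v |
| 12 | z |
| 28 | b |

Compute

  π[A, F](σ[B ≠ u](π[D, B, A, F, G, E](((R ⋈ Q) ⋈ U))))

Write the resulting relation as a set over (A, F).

{(a, 12), (a, 28), (c, 12), (c, 28), (p, 12), (p, 28), (r, 12), (r, 28), (u, 12), (u, 28), (y, 12), (y, 28)}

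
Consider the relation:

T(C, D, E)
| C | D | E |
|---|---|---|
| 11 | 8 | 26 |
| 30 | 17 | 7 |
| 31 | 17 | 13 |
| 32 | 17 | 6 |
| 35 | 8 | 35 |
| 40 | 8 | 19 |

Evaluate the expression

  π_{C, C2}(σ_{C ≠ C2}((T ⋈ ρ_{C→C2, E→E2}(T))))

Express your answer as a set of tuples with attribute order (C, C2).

ρ[C→C2, E→E2]: schema becomes (C2, D, E2); tuples unchanged.
Joining T and ρ_{C→C2, E→E2}(T) on D yields {(11, 8, 26, 11, 26), (11, 8, 26, 35, 35), (11, 8, 26, 40, 19), (30, 17, 7, 30, 7), (30, 17, 7, 31, 13), (30, 17, 7, 32, 6), (31, 17, 13, 30, 7), (31, 17, 13, 31, 13), (31, 17, 13, 32, 6), (32, 17, 6, 30, 7), (32, 17, 6, 31, 13), (32, 17, 6, 32, 6), (35, 8, 35, 11, 26), (35, 8, 35, 35, 35), (35, 8, 35, 40, 19), (40, 8, 19, 11, 26), (40, 8, 19, 35, 35), (40, 8, 19, 40, 19)}.
Selection C ≠ C2: {(11, 8, 26, 35, 35), (11, 8, 26, 40, 19), (30, 17, 7, 31, 13), (30, 17, 7, 32, 6), (31, 17, 13, 30, 7), (31, 17, 13, 32, 6), (32, 17, 6, 30, 7), (32, 17, 6, 31, 13), (35, 8, 35, 11, 26), (35, 8, 35, 40, 19), (40, 8, 19, 11, 26), (40, 8, 19, 35, 35)}
Projecting to C, C2: {(11, 35), (11, 40), (30, 31), (30, 32), (31, 30), (31, 32), (32, 30), (32, 31), (35, 11), (35, 40), (40, 11), (40, 35)}

{(11, 35), (11, 40), (30, 31), (30, 32), (31, 30), (31, 32), (32, 30), (32, 31), (35, 11), (35, 40), (40, 11), (40, 35)}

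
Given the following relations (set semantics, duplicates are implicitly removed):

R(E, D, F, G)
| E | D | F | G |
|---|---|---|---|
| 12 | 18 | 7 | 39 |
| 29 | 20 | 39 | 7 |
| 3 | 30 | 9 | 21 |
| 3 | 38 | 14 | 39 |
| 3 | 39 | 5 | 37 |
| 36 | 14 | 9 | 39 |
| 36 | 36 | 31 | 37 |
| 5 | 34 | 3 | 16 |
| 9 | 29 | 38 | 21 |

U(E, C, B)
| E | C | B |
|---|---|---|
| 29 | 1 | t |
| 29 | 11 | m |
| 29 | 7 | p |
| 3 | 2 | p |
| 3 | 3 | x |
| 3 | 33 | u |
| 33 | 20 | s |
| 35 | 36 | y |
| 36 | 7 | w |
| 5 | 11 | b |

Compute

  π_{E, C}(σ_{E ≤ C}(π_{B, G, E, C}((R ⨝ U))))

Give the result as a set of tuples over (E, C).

{(3, 3), (3, 33), (5, 11)}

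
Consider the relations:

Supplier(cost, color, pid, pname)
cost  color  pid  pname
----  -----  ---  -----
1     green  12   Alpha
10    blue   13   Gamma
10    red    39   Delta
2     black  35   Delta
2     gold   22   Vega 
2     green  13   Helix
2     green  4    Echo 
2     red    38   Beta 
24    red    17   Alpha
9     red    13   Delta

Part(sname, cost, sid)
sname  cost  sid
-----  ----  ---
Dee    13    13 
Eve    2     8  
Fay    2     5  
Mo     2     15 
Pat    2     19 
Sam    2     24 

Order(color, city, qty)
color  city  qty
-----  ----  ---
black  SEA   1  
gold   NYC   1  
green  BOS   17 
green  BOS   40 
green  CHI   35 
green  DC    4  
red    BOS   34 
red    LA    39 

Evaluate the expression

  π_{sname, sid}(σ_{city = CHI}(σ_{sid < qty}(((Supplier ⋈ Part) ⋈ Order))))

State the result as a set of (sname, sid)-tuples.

{(Eve, 8), (Fay, 5), (Mo, 15), (Pat, 19), (Sam, 24)}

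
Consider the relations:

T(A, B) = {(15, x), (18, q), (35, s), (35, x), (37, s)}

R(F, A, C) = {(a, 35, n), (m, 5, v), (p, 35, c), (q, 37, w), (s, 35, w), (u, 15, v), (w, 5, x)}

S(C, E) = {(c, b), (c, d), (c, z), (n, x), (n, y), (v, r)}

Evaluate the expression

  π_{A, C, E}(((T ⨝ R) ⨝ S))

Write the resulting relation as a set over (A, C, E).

{(15, v, r), (35, c, b), (35, c, d), (35, c, z), (35, n, x), (35, n, y)}

Natural join on A: {(15, x, u, v), (35, s, a, n), (35, s, p, c), (35, s, s, w), (35, x, a, n), (35, x, p, c), (35, x, s, w), (37, s, q, w)}
Natural join on C: {(15, x, u, v, r), (35, s, a, n, x), (35, s, a, n, y), (35, s, p, c, b), (35, s, p, c, d), (35, s, p, c, z), (35, x, a, n, x), (35, x, a, n, y), (35, x, p, c, b), (35, x, p, c, d), (35, x, p, c, z)}
π_{A, C, E} gives {(15, v, r), (35, c, b), (35, c, d), (35, c, z), (35, n, x), (35, n, y)} (5 duplicate(s) eliminated).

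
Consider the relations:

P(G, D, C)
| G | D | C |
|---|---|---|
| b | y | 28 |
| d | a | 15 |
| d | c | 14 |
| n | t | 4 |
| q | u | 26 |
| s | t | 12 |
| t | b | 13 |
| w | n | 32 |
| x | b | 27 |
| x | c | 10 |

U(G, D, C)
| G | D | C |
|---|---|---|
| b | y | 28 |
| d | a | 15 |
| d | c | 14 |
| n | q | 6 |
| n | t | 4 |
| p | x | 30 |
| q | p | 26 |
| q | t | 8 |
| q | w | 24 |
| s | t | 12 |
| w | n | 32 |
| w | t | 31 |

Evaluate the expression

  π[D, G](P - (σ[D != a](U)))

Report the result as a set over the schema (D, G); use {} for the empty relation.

{(a, d), (b, t), (b, x), (c, x), (u, q)}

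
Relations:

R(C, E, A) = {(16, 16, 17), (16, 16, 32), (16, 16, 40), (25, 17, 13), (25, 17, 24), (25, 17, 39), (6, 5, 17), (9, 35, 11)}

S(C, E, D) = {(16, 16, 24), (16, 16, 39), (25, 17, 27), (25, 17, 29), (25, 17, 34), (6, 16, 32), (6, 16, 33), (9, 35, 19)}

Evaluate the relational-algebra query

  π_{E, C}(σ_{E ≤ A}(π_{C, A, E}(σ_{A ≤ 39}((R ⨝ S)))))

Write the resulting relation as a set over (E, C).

Natural join on C, E: {(16, 16, 17, 24), (16, 16, 17, 39), (16, 16, 32, 24), (16, 16, 32, 39), (16, 16, 40, 24), (16, 16, 40, 39), (25, 17, 13, 27), (25, 17, 13, 29), (25, 17, 13, 34), (25, 17, 24, 27), (25, 17, 24, 29), (25, 17, 24, 34), (25, 17, 39, 27), (25, 17, 39, 29), (25, 17, 39, 34), (9, 35, 11, 19)}
Selection A ≤ 39: {(16, 16, 17, 24), (16, 16, 17, 39), (16, 16, 32, 24), (16, 16, 32, 39), (25, 17, 13, 27), (25, 17, 13, 29), (25, 17, 13, 34), (25, 17, 24, 27), (25, 17, 24, 29), (25, 17, 24, 34), (25, 17, 39, 27), (25, 17, 39, 29), (25, 17, 39, 34), (9, 35, 11, 19)}
Keep only column(s) C, A, E (8 duplicate(s) eliminated): {(16, 17, 16), (16, 32, 16), (25, 13, 17), (25, 24, 17), (25, 39, 17), (9, 11, 35)}
Selection E ≤ A: {(16, 17, 16), (16, 32, 16), (25, 24, 17), (25, 39, 17)}
Keep only column(s) E, C (2 duplicate(s) eliminated): {(16, 16), (17, 25)}

{(16, 16), (17, 25)}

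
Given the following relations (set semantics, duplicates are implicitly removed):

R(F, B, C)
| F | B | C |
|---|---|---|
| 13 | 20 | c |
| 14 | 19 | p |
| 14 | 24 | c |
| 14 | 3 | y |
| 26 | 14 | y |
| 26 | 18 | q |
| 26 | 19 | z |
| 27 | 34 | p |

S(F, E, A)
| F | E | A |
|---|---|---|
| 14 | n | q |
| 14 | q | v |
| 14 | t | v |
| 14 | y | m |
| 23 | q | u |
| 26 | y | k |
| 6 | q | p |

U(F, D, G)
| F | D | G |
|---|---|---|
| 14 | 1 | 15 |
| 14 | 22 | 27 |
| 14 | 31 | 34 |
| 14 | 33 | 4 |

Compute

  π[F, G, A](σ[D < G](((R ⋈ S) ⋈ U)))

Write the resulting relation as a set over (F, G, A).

{(14, 15, m), (14, 15, q), (14, 15, v), (14, 27, m), (14, 27, q), (14, 27, v), (14, 34, m), (14, 34, q), (14, 34, v)}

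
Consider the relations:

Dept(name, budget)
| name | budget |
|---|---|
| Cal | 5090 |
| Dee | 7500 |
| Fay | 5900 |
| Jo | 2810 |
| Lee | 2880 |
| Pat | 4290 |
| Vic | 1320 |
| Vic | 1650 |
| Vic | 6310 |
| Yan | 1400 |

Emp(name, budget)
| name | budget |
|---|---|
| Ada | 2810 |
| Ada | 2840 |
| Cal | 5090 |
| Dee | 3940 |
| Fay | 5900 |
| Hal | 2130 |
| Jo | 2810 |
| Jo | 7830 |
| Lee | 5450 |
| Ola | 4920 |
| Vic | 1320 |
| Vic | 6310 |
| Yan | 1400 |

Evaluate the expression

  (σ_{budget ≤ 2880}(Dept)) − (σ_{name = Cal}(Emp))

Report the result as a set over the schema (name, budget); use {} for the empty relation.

{(Jo, 2810), (Lee, 2880), (Vic, 1320), (Vic, 1650), (Yan, 1400)}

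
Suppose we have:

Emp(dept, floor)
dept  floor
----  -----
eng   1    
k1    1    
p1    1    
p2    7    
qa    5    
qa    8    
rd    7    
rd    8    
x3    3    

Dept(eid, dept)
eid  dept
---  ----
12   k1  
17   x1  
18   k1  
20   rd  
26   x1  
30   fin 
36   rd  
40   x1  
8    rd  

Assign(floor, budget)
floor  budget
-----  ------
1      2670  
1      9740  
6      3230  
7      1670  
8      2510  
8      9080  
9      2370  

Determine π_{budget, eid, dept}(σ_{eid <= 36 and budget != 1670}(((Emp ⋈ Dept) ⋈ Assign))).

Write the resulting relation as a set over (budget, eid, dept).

{(2510, 20, rd), (2510, 36, rd), (2510, 8, rd), (2670, 12, k1), (2670, 18, k1), (9080, 20, rd), (9080, 36, rd), (9080, 8, rd), (9740, 12, k1), (9740, 18, k1)}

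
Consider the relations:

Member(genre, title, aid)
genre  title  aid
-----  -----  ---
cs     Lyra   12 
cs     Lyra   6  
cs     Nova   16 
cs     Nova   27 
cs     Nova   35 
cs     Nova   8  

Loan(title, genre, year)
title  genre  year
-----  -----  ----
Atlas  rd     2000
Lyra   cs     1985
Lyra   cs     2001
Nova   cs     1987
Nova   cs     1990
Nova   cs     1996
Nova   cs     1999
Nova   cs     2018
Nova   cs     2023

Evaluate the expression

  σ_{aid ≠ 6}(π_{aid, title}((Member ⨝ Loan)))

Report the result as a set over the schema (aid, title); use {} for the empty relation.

{(12, Lyra), (16, Nova), (27, Nova), (35, Nova), (8, Nova)}

Member ⋈ Loan (natural join on genre, title): {(cs, Lyra, 12, 1985), (cs, Lyra, 12, 2001), (cs, Lyra, 6, 1985), (cs, Lyra, 6, 2001), (cs, Nova, 16, 1987), (cs, Nova, 16, 1990), (cs, Nova, 16, 1996), (cs, Nova, 16, 1999), (cs, Nova, 16, 2018), (cs, Nova, 16, 2023), (cs, Nova, 27, 1987), (cs, Nova, 27, 1990), (cs, Nova, 27, 1996), (cs, Nova, 27, 1999), (cs, Nova, 27, 2018), (cs, Nova, 27, 2023), (cs, Nova, 35, 1987), (cs, Nova, 35, 1990), (cs, Nova, 35, 1996), (cs, Nova, 35, 1999), (cs, Nova, 35, 2018), (cs, Nova, 35, 2023), (cs, Nova, 8, 1987), (cs, Nova, 8, 1990), (cs, Nova, 8, 1996), (cs, Nova, 8, 1999), (cs, Nova, 8, 2018), (cs, Nova, 8, 2023)}
π[aid, title]: project onto (aid, title) (22 duplicate(s) eliminated) → {(12, Lyra), (16, Nova), (27, Nova), (35, Nova), (6, Lyra), (8, Nova)}
Selection aid ≠ 6: {(12, Lyra), (16, Nova), (27, Nova), (35, Nova), (8, Nova)}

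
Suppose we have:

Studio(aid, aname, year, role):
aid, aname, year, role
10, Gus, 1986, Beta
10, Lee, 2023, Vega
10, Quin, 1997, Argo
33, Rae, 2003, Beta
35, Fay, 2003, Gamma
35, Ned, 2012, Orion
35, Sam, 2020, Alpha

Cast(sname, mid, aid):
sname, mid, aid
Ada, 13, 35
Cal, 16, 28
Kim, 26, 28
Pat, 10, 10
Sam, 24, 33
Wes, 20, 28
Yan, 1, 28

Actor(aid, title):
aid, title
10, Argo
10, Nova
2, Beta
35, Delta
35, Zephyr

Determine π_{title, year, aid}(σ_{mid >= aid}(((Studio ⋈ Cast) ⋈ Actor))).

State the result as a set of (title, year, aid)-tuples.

Joining Studio and Cast on aid yields {(10, Gus, 1986, Beta, Pat, 10), (10, Lee, 2023, Vega, Pat, 10), (10, Quin, 1997, Argo, Pat, 10), (33, Rae, 2003, Beta, Sam, 24), (35, Fay, 2003, Gamma, Ada, 13), (35, Ned, 2012, Orion, Ada, 13), (35, Sam, 2020, Alpha, Ada, 13)}.
Joining (Studio ⋈ Cast) and Actor on aid yields {(10, Gus, 1986, Beta, Pat, 10, Argo), (10, Gus, 1986, Beta, Pat, 10, Nova), (10, Lee, 2023, Vega, Pat, 10, Argo), (10, Lee, 2023, Vega, Pat, 10, Nova), (10, Quin, 1997, Argo, Pat, 10, Argo), (10, Quin, 1997, Argo, Pat, 10, Nova), (35, Fay, 2003, Gamma, Ada, 13, Delta), (35, Fay, 2003, Gamma, Ada, 13, Zephyr), (35, Ned, 2012, Orion, Ada, 13, Delta), (35, Ned, 2012, Orion, Ada, 13, Zephyr), (35, Sam, 2020, Alpha, Ada, 13, Delta), (35, Sam, 2020, Alpha, Ada, 13, Zephyr)}.
Filtering on mid >= aid leaves {(10, Gus, 1986, Beta, Pat, 10, Argo), (10, Gus, 1986, Beta, Pat, 10, Nova), (10, Lee, 2023, Vega, Pat, 10, Argo), (10, Lee, 2023, Vega, Pat, 10, Nova), (10, Quin, 1997, Argo, Pat, 10, Argo), (10, Quin, 1997, Argo, Pat, 10, Nova)}.
π[title, year, aid]: project onto (title, year, aid) → {(Argo, 1986, 10), (Argo, 1997, 10), (Argo, 2023, 10), (Nova, 1986, 10), (Nova, 1997, 10), (Nova, 2023, 10)}

{(Argo, 1986, 10), (Argo, 1997, 10), (Argo, 2023, 10), (Nova, 1986, 10), (Nova, 1997, 10), (Nova, 2023, 10)}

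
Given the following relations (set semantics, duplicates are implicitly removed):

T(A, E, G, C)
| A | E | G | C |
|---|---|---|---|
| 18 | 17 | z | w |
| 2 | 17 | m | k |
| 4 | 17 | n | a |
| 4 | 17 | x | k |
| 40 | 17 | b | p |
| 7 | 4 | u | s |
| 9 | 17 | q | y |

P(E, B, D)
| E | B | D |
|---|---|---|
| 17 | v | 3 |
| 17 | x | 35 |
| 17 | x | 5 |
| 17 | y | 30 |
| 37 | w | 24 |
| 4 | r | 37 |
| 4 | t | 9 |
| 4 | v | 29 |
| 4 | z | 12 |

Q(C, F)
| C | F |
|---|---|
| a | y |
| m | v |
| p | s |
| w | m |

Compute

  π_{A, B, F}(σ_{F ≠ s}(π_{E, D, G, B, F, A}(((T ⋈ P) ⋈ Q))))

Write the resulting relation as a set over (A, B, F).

T ⋈ P (natural join on E): {(18, 17, z, w, v, 3), (18, 17, z, w, x, 35), (18, 17, z, w, x, 5), (18, 17, z, w, y, 30), (2, 17, m, k, v, 3), (2, 17, m, k, x, 35), (2, 17, m, k, x, 5), (2, 17, m, k, y, 30), (4, 17, n, a, v, 3), (4, 17, n, a, x, 35), (4, 17, n, a, x, 5), (4, 17, n, a, y, 30), (4, 17, x, k, v, 3), (4, 17, x, k, x, 35), (4, 17, x, k, x, 5), (4, 17, x, k, y, 30), (40, 17, b, p, v, 3), (40, 17, b, p, x, 35), (40, 17, b, p, x, 5), (40, 17, b, p, y, 30), (7, 4, u, s, r, 37), (7, 4, u, s, t, 9), (7, 4, u, s, v, 29), (7, 4, u, s, z, 12), (9, 17, q, y, v, 3), (9, 17, q, y, x, 35), (9, 17, q, y, x, 5), (9, 17, q, y, y, 30)}
(T ⋈ P) ⋈ Q (natural join on C): {(18, 17, z, w, v, 3, m), (18, 17, z, w, x, 35, m), (18, 17, z, w, x, 5, m), (18, 17, z, w, y, 30, m), (4, 17, n, a, v, 3, y), (4, 17, n, a, x, 35, y), (4, 17, n, a, x, 5, y), (4, 17, n, a, y, 30, y), (40, 17, b, p, v, 3, s), (40, 17, b, p, x, 35, s), (40, 17, b, p, x, 5, s), (40, 17, b, p, y, 30, s)}
π_{E, D, G, B, F, A} gives {(17, 3, b, v, s, 40), (17, 3, n, v, y, 4), (17, 3, z, v, m, 18), (17, 30, b, y, s, 40), (17, 30, n, y, y, 4), (17, 30, z, y, m, 18), (17, 35, b, x, s, 40), (17, 35, n, x, y, 4), (17, 35, z, x, m, 18), (17, 5, b, x, s, 40), (17, 5, n, x, y, 4), (17, 5, z, x, m, 18)}.
Selection F ≠ s: {(17, 3, n, v, y, 4), (17, 3, z, v, m, 18), (17, 30, n, y, y, 4), (17, 30, z, y, m, 18), (17, 35, n, x, y, 4), (17, 35, z, x, m, 18), (17, 5, n, x, y, 4), (17, 5, z, x, m, 18)}
π_{A, B, F} gives {(18, v, m), (18, x, m), (18, y, m), (4, v, y), (4, x, y), (4, y, y)} (2 duplicate(s) eliminated).

{(18, v, m), (18, x, m), (18, y, m), (4, v, y), (4, x, y), (4, y, y)}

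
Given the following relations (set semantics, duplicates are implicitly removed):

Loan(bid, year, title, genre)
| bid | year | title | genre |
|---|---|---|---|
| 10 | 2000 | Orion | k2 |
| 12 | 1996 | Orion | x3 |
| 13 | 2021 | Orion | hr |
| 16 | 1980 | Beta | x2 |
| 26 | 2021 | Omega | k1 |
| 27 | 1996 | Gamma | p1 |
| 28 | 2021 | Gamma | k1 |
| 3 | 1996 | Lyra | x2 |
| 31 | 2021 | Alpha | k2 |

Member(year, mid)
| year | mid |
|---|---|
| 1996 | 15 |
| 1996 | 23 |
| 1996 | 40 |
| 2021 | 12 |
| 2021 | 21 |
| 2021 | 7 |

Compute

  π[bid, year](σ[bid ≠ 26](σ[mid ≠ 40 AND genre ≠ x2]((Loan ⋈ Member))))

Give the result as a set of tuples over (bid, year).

Joining Loan and Member on year yields {(12, 1996, Orion, x3, 15), (12, 1996, Orion, x3, 23), (12, 1996, Orion, x3, 40), (13, 2021, Orion, hr, 12), (13, 2021, Orion, hr, 21), (13, 2021, Orion, hr, 7), (26, 2021, Omega, k1, 12), (26, 2021, Omega, k1, 21), (26, 2021, Omega, k1, 7), (27, 1996, Gamma, p1, 15), (27, 1996, Gamma, p1, 23), (27, 1996, Gamma, p1, 40), (28, 2021, Gamma, k1, 12), (28, 2021, Gamma, k1, 21), (28, 2021, Gamma, k1, 7), (3, 1996, Lyra, x2, 15), (3, 1996, Lyra, x2, 23), (3, 1996, Lyra, x2, 40), (31, 2021, Alpha, k2, 12), (31, 2021, Alpha, k2, 21), (31, 2021, Alpha, k2, 7)}.
Apply σ_{mid ≠ 40 AND genre ≠ x2}; surviving tuples: {(12, 1996, Orion, x3, 15), (12, 1996, Orion, x3, 23), (13, 2021, Orion, hr, 12), (13, 2021, Orion, hr, 21), (13, 2021, Orion, hr, 7), (26, 2021, Omega, k1, 12), (26, 2021, Omega, k1, 21), (26, 2021, Omega, k1, 7), (27, 1996, Gamma, p1, 15), (27, 1996, Gamma, p1, 23), (28, 2021, Gamma, k1, 12), (28, 2021, Gamma, k1, 21), (28, 2021, Gamma, k1, 7), (31, 2021, Alpha, k2, 12), (31, 2021, Alpha, k2, 21), (31, 2021, Alpha, k2, 7)}
Apply σ_{bid ≠ 26}; surviving tuples: {(12, 1996, Orion, x3, 15), (12, 1996, Orion, x3, 23), (13, 2021, Orion, hr, 12), (13, 2021, Orion, hr, 21), (13, 2021, Orion, hr, 7), (27, 1996, Gamma, p1, 15), (27, 1996, Gamma, p1, 23), (28, 2021, Gamma, k1, 12), (28, 2021, Gamma, k1, 21), (28, 2021, Gamma, k1, 7), (31, 2021, Alpha, k2, 12), (31, 2021, Alpha, k2, 21), (31, 2021, Alpha, k2, 7)}
Keep only column(s) bid, year (8 duplicate(s) eliminated): {(12, 1996), (13, 2021), (27, 1996), (28, 2021), (31, 2021)}

{(12, 1996), (13, 2021), (27, 1996), (28, 2021), (31, 2021)}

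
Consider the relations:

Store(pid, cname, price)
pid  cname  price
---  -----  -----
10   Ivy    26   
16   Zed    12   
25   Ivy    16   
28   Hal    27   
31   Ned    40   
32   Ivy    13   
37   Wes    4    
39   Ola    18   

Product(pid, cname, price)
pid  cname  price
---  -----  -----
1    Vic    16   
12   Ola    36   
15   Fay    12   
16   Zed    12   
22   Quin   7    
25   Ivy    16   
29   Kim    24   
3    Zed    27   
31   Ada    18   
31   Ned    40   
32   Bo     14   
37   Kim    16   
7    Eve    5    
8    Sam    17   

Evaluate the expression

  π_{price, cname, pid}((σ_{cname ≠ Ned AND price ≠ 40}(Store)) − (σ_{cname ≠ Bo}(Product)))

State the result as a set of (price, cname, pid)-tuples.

Apply σ_{cname ≠ Ned AND price ≠ 40}; surviving tuples: {(10, Ivy, 26), (16, Zed, 12), (25, Ivy, 16), (28, Hal, 27), (32, Ivy, 13), (37, Wes, 4), (39, Ola, 18)}
Apply σ_{cname ≠ Bo}; surviving tuples: {(1, Vic, 16), (12, Ola, 36), (15, Fay, 12), (16, Zed, 12), (22, Quin, 7), (25, Ivy, 16), (29, Kim, 24), (3, Zed, 27), (31, Ada, 18), (31, Ned, 40), (37, Kim, 16), (7, Eve, 5), (8, Sam, 17)}
Difference: {(10, Ivy, 26), (16, Zed, 12), (25, Ivy, 16), (28, Hal, 27), (32, Ivy, 13), (37, Wes, 4), (39, Ola, 18)} with {(1, Vic, 16), (12, Ola, 36), (15, Fay, 12), (16, Zed, 12), (22, Quin, 7), (25, Ivy, 16), (29, Kim, 24), (3, Zed, 27), (31, Ada, 18), (31, Ned, 40), (37, Kim, 16), (7, Eve, 5), (8, Sam, 17)} → {(10, Ivy, 26), (28, Hal, 27), (32, Ivy, 13), (37, Wes, 4), (39, Ola, 18)}
π[price, cname, pid]: project onto (price, cname, pid) → {(13, Ivy, 32), (18, Ola, 39), (26, Ivy, 10), (27, Hal, 28), (4, Wes, 37)}

{(13, Ivy, 32), (18, Ola, 39), (26, Ivy, 10), (27, Hal, 28), (4, Wes, 37)}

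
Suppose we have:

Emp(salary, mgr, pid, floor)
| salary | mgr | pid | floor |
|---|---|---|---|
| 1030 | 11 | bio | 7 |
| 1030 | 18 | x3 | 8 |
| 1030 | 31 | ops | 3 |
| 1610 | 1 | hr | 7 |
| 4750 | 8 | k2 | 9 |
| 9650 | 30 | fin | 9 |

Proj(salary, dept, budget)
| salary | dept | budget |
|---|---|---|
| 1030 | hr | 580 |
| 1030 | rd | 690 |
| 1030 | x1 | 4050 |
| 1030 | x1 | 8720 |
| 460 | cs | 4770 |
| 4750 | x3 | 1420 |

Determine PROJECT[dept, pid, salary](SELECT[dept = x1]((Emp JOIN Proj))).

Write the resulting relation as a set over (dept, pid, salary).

Emp ⋈ Proj (natural join on salary): {(1030, 11, bio, 7, hr, 580), (1030, 11, bio, 7, rd, 690), (1030, 11, bio, 7, x1, 4050), (1030, 11, bio, 7, x1, 8720), (1030, 18, x3, 8, hr, 580), (1030, 18, x3, 8, rd, 690), (1030, 18, x3, 8, x1, 4050), (1030, 18, x3, 8, x1, 8720), (1030, 31, ops, 3, hr, 580), (1030, 31, ops, 3, rd, 690), (1030, 31, ops, 3, x1, 4050), (1030, 31, ops, 3, x1, 8720), (4750, 8, k2, 9, x3, 1420)}
Selection dept = x1: {(1030, 11, bio, 7, x1, 4050), (1030, 11, bio, 7, x1, 8720), (1030, 18, x3, 8, x1, 4050), (1030, 18, x3, 8, x1, 8720), (1030, 31, ops, 3, x1, 4050), (1030, 31, ops, 3, x1, 8720)}
Projecting to dept, pid, salary (3 duplicate(s) eliminated): {(x1, bio, 1030), (x1, ops, 1030), (x1, x3, 1030)}

{(x1, bio, 1030), (x1, ops, 1030), (x1, x3, 1030)}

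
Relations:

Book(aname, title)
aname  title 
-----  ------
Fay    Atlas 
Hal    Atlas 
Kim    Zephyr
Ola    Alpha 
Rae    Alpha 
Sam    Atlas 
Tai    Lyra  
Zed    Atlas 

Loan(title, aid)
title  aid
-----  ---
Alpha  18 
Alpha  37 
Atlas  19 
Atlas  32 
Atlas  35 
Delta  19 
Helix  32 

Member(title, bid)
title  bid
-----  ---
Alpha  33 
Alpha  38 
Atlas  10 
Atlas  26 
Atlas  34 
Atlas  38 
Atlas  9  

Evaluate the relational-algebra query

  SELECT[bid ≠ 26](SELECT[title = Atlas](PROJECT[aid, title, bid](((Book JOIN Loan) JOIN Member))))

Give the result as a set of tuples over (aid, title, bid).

{(19, Atlas, 10), (19, Atlas, 34), (19, Atlas, 38), (19, Atlas, 9), (32, Atlas, 10), (32, Atlas, 34), (32, Atlas, 38), (32, Atlas, 9), (35, Atlas, 10), (35, Atlas, 34), (35, Atlas, 38), (35, Atlas, 9)}

Joining Book and Loan on title yields {(Fay, Atlas, 19), (Fay, Atlas, 32), (Fay, Atlas, 35), (Hal, Atlas, 19), (Hal, Atlas, 32), (Hal, Atlas, 35), (Ola, Alpha, 18), (Ola, Alpha, 37), (Rae, Alpha, 18), (Rae, Alpha, 37), (Sam, Atlas, 19), (Sam, Atlas, 32), (Sam, Atlas, 35), (Zed, Atlas, 19), (Zed, Atlas, 32), (Zed, Atlas, 35)}.
Joining (Book JOIN Loan) and Member on title yields {(Fay, Atlas, 19, 10), (Fay, Atlas, 19, 26), (Fay, Atlas, 19, 34), (Fay, Atlas, 19, 38), (Fay, Atlas, 19, 9), (Fay, Atlas, 32, 10), (Fay, Atlas, 32, 26), (Fay, Atlas, 32, 34), (Fay, Atlas, 32, 38), (Fay, Atlas, 32, 9), (Fay, Atlas, 35, 10), (Fay, Atlas, 35, 26), (Fay, Atlas, 35, 34), (Fay, Atlas, 35, 38), (Fay, Atlas, 35, 9), (Hal, Atlas, 19, 10), (Hal, Atlas, 19, 26), (Hal, Atlas, 19, 34), (Hal, Atlas, 19, 38), (Hal, Atlas, 19, 9), (Hal, Atlas, 32, 10), (Hal, Atlas, 32, 26), (Hal, Atlas, 32, 34), (Hal, Atlas, 32, 38), (Hal, Atlas, 32, 9), (Hal, Atlas, 35, 10), (Hal, Atlas, 35, 26), (Hal, Atlas, 35, 34), (Hal, Atlas, 35, 38), (Hal, Atlas, 35, 9), (Ola, Alpha, 18, 33), (Ola, Alpha, 18, 38), (Ola, Alpha, 37, 33), (Ola, Alpha, 37, 38), (Rae, Alpha, 18, 33), (Rae, Alpha, 18, 38), (Rae, Alpha, 37, 33), (Rae, Alpha, 37, 38), (Sam, Atlas, 19, 10), (Sam, Atlas, 19, 26), (Sam, Atlas, 19, 34), (Sam, Atlas, 19, 38), (Sam, Atlas, 19, 9), (Sam, Atlas, 32, 10), (Sam, Atlas, 32, 26), (Sam, Atlas, 32, 34), (Sam, Atlas, 32, 38), (Sam, Atlas, 32, 9), (Sam, Atlas, 35, 10), (Sam, Atlas, 35, 26), (Sam, Atlas, 35, 34), (Sam, Atlas, 35, 38), (Sam, Atlas, 35, 9), (Zed, Atlas, 19, 10), (Zed, Atlas, 19, 26), (Zed, Atlas, 19, 34), (Zed, Atlas, 19, 38), (Zed, Atlas, 19, 9), (Zed, Atlas, 32, 10), (Zed, Atlas, 32, 26), (Zed, Atlas, 32, 34), (Zed, Atlas, 32, 38), (Zed, Atlas, 32, 9), (Zed, Atlas, 35, 10), (Zed, Atlas, 35, 26), (Zed, Atlas, 35, 34), (Zed, Atlas, 35, 38), (Zed, Atlas, 35, 9)}.
π_{aid, title, bid} gives {(18, Alpha, 33), (18, Alpha, 38), (19, Atlas, 10), (19, Atlas, 26), (19, Atlas, 34), (19, Atlas, 38), (19, Atlas, 9), (32, Atlas, 10), (32, Atlas, 26), (32, Atlas, 34), (32, Atlas, 38), (32, Atlas, 9), (35, Atlas, 10), (35, Atlas, 26), (35, Atlas, 34), (35, Atlas, 38), (35, Atlas, 9), (37, Alpha, 33), (37, Alpha, 38)} (49 duplicate(s) eliminated).
Apply σ_{title = Atlas}; surviving tuples: {(19, Atlas, 10), (19, Atlas, 26), (19, Atlas, 34), (19, Atlas, 38), (19, Atlas, 9), (32, Atlas, 10), (32, Atlas, 26), (32, Atlas, 34), (32, Atlas, 38), (32, Atlas, 9), (35, Atlas, 10), (35, Atlas, 26), (35, Atlas, 34), (35, Atlas, 38), (35, Atlas, 9)}
Apply σ_{bid ≠ 26}; surviving tuples: {(19, Atlas, 10), (19, Atlas, 34), (19, Atlas, 38), (19, Atlas, 9), (32, Atlas, 10), (32, Atlas, 34), (32, Atlas, 38), (32, Atlas, 9), (35, Atlas, 10), (35, Atlas, 34), (35, Atlas, 38), (35, Atlas, 9)}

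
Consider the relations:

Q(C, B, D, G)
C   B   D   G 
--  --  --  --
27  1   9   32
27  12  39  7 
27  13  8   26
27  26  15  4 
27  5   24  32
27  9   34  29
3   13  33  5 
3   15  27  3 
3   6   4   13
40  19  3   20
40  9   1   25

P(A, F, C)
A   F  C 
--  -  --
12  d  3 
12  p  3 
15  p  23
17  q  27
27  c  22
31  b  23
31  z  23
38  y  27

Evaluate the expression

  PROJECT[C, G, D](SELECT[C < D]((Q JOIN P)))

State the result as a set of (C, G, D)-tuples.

Joining Q and P on C yields {(27, 1, 9, 32, 17, q), (27, 1, 9, 32, 38, y), (27, 12, 39, 7, 17, q), (27, 12, 39, 7, 38, y), (27, 13, 8, 26, 17, q), (27, 13, 8, 26, 38, y), (27, 26, 15, 4, 17, q), (27, 26, 15, 4, 38, y), (27, 5, 24, 32, 17, q), (27, 5, 24, 32, 38, y), (27, 9, 34, 29, 17, q), (27, 9, 34, 29, 38, y), (3, 13, 33, 5, 12, d), (3, 13, 33, 5, 12, p), (3, 15, 27, 3, 12, d), (3, 15, 27, 3, 12, p), (3, 6, 4, 13, 12, d), (3, 6, 4, 13, 12, p)}.
σ[C < D]: keep tuples satisfying C < D → {(27, 12, 39, 7, 17, q), (27, 12, 39, 7, 38, y), (27, 9, 34, 29, 17, q), (27, 9, 34, 29, 38, y), (3, 13, 33, 5, 12, d), (3, 13, 33, 5, 12, p), (3, 15, 27, 3, 12, d), (3, 15, 27, 3, 12, p), (3, 6, 4, 13, 12, d), (3, 6, 4, 13, 12, p)}
π[C, G, D]: project onto (C, G, D) (5 duplicate(s) eliminated) → {(27, 29, 34), (27, 7, 39), (3, 13, 4), (3, 3, 27), (3, 5, 33)}

{(27, 29, 34), (27, 7, 39), (3, 13, 4), (3, 3, 27), (3, 5, 33)}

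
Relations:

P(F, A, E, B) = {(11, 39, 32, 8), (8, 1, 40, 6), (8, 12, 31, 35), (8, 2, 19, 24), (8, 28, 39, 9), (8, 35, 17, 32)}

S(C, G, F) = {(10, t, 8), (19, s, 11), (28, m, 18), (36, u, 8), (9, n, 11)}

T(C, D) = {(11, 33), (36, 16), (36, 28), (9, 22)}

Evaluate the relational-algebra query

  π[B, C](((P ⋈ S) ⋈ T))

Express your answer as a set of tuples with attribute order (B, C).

{(24, 36), (32, 36), (35, 36), (6, 36), (8, 9), (9, 36)}

Natural join on F: {(11, 39, 32, 8, 19, s), (11, 39, 32, 8, 9, n), (8, 1, 40, 6, 10, t), (8, 1, 40, 6, 36, u), (8, 12, 31, 35, 10, t), (8, 12, 31, 35, 36, u), (8, 2, 19, 24, 10, t), (8, 2, 19, 24, 36, u), (8, 28, 39, 9, 10, t), (8, 28, 39, 9, 36, u), (8, 35, 17, 32, 10, t), (8, 35, 17, 32, 36, u)}
Natural join on C: {(11, 39, 32, 8, 9, n, 22), (8, 1, 40, 6, 36, u, 16), (8, 1, 40, 6, 36, u, 28), (8, 12, 31, 35, 36, u, 16), (8, 12, 31, 35, 36, u, 28), (8, 2, 19, 24, 36, u, 16), (8, 2, 19, 24, 36, u, 28), (8, 28, 39, 9, 36, u, 16), (8, 28, 39, 9, 36, u, 28), (8, 35, 17, 32, 36, u, 16), (8, 35, 17, 32, 36, u, 28)}
π_{B, C} gives {(24, 36), (32, 36), (35, 36), (6, 36), (8, 9), (9, 36)} (5 duplicate(s) eliminated).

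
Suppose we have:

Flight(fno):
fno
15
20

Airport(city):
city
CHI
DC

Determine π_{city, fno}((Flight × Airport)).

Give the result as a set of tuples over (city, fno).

{(CHI, 15), (CHI, 20), (DC, 15), (DC, 20)}

Flight × Airport: Cartesian product, 2·2 = 4 tuples over (fno, city).
π_{city, fno} gives {(CHI, 15), (CHI, 20), (DC, 15), (DC, 20)}.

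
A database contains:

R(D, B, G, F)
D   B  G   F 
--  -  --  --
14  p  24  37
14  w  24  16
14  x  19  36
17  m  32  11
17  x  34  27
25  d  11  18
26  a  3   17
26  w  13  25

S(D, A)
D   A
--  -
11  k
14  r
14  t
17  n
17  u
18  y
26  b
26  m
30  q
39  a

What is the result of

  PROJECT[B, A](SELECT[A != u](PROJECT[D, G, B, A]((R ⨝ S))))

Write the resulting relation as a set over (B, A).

{(a, b), (a, m), (m, n), (p, r), (p, t), (w, b), (w, m), (w, r), (w, t), (x, n), (x, r), (x, t)}

R ⋈ S (natural join on D): {(14, p, 24, 37, r), (14, p, 24, 37, t), (14, w, 24, 16, r), (14, w, 24, 16, t), (14, x, 19, 36, r), (14, x, 19, 36, t), (17, m, 32, 11, n), (17, m, 32, 11, u), (17, x, 34, 27, n), (17, x, 34, 27, u), (26, a, 3, 17, b), (26, a, 3, 17, m), (26, w, 13, 25, b), (26, w, 13, 25, m)}
π_{D, G, B, A} gives {(14, 19, x, r), (14, 19, x, t), (14, 24, p, r), (14, 24, p, t), (14, 24, w, r), (14, 24, w, t), (17, 32, m, n), (17, 32, m, u), (17, 34, x, n), (17, 34, x, u), (26, 13, w, b), (26, 13, w, m), (26, 3, a, b), (26, 3, a, m)}.
Filtering on A != u leaves {(14, 19, x, r), (14, 19, x, t), (14, 24, p, r), (14, 24, p, t), (14, 24, w, r), (14, 24, w, t), (17, 32, m, n), (17, 34, x, n), (26, 13, w, b), (26, 13, w, m), (26, 3, a, b), (26, 3, a, m)}.
π_{B, A} gives {(a, b), (a, m), (m, n), (p, r), (p, t), (w, b), (w, m), (w, r), (w, t), (x, n), (x, r), (x, t)}.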